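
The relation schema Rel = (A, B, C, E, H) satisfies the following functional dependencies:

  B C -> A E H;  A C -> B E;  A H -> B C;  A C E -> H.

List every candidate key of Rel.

{A, C}⁺: AC→BE adds B, E; ACE→H adds H → {A, B, C, E, H}. Minimal: {C}⁺ = {C}; {A}⁺ = {A} — none reach the full schema.
{A, H}⁺: AH→BC adds B, C; BC→AEH adds E → {A, B, C, E, H}. Minimal: {H}⁺ = {H}; {A}⁺ = {A} — none reach the full schema.
{B, C}⁺: BC→AEH adds A, E, H → {A, B, C, E, H}. Minimal: {C}⁺ = {C}; {B}⁺ = {B} — none reach the full schema.
Any other superkey contains one of these as a subset, so there are no further candidate keys.

(A, C); (A, H); (B, C)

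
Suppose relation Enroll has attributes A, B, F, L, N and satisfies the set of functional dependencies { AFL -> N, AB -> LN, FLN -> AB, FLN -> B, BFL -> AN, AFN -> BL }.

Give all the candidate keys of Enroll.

Attribute F never appears on the right-hand side of any dependency, so F must belong to every candidate key.
{F}⁺ = {F}, which is not all of the schema, so we must add further attributes.
{A, B, F}⁺: AB→LN adds L, N → {A, B, F, L, N}. Minimal: {B, F}⁺ = {B, F}; {A, F}⁺ = {A, F}; {A, B}⁺ = {A, B, L, N} — none reach the full schema.
{A, F, L}⁺: AFL→N adds N; FLN→AB adds B → {A, B, F, L, N}. Minimal: {F, L}⁺ = {F, L}; {A, L}⁺ = {A, L}; {A, F}⁺ = {A, F} — none reach the full schema.
{A, F, N}⁺: AFN→BL adds B, L → {A, B, F, L, N}. Minimal: {F, N}⁺ = {F, N}; {A, N}⁺ = {A, N}; {A, F}⁺ = {A, F} — none reach the full schema.
{B, F, L}⁺: BFL→AN adds A, N → {A, B, F, L, N}. Minimal: {F, L}⁺ = {F, L}; {B, L}⁺ = {B, L}; {B, F}⁺ = {B, F} — none reach the full schema.
{F, L, N}⁺: FLN→AB adds A, B → {A, B, F, L, N}. Minimal: {L, N}⁺ = {L, N}; {F, N}⁺ = {F, N}; {F, L}⁺ = {F, L} — none reach the full schema.

ABF, AFL, AFN, BFL, FLN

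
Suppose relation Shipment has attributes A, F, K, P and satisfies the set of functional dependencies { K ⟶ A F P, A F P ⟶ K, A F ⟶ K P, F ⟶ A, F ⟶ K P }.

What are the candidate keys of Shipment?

(F), (K)

{F}⁺: F→A adds A; F→KP adds K, P → {A, F, K, P}.
{K}⁺: K→AFP adds A, F, P → {A, F, K, P}.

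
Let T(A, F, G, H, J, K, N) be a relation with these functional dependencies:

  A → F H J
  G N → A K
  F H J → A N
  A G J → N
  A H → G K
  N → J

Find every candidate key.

{A}⁺: A→FHJ adds F, H, J; FHJ→AN adds N; AH→GK adds G, K → {A, F, G, H, J, K, N}.
{G, N}⁺: GN→AK adds A, K; N→J adds J; A→FHJ adds F, H → {A, F, G, H, J, K, N}.
{F, H, J}⁺: FHJ→AN adds A, N; AH→GK adds G, K → {A, F, G, H, J, K, N}.
{F, H, N}⁺: N→J adds J; FHJ→AN adds A; AH→GK adds G, K → {A, F, G, H, J, K, N}.
Any other superkey contains one of these as a subset, so there are no further candidate keys.

A, GN, FHJ, FHN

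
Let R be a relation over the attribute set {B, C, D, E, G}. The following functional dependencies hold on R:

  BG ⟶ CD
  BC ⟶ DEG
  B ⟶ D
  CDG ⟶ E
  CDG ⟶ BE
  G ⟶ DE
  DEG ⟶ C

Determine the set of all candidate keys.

G, BC

{G}⁺: G→DE adds D, E; DEG→C adds C; CDG→BE adds B → {B, C, D, E, G}.
{B, C}⁺: BC→DEG adds D, E, G → {B, C, D, E, G}. Minimal: {C}⁺ = {C}; {B}⁺ = {B, D} — none reach the full schema.
Any other superkey contains one of these as a subset, so there are no further candidate keys.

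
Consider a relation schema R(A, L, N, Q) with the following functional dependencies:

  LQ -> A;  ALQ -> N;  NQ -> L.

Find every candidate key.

Attribute Q never appears on the right-hand side of any dependency, so Q must belong to every candidate key.
{Q}⁺ = {Q}, which is not all of the schema, so we must add further attributes.
{L, Q}⁺: LQ→A adds A; ALQ→N adds N → {A, L, N, Q}. Minimal: {Q}⁺ = {Q}; {L}⁺ = {L} — none reach the full schema.
{N, Q}⁺: NQ→L adds L; LQ→A adds A → {A, L, N, Q}. Minimal: {Q}⁺ = {Q}; {N}⁺ = {N} — none reach the full schema.

LQ, NQ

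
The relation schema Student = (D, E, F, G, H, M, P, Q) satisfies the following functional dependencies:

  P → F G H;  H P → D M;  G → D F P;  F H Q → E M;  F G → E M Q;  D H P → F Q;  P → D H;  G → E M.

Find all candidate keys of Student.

{G}⁺: G→DFP adds D, F, P; FG→EMQ adds E, M, Q; P→DH adds H → {D, E, F, G, H, M, P, Q}.
{P}⁺: P→FGH adds F, G, H; HP→DM adds D, M; FG→EMQ adds E, Q → {D, E, F, G, H, M, P, Q}.
Any other superkey contains one of these as a subset, so there are no further candidate keys.

{G}, {P}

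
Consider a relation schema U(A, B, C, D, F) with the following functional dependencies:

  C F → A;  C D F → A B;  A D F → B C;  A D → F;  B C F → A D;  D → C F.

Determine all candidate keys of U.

(D); (B, C, F)

{D}⁺: D→CF adds C, F; CF→A adds A; CDF→AB adds B → {A, B, C, D, F}.
{B, C, F}⁺: CF→A adds A; BCF→AD adds D → {A, B, C, D, F}. Minimal: {C, F}⁺ = {A, C, F}; {B, F}⁺ = {B, F}; {B, C}⁺ = {B, C} — none reach the full schema.
Any other superkey contains one of these as a subset, so there are no further candidate keys.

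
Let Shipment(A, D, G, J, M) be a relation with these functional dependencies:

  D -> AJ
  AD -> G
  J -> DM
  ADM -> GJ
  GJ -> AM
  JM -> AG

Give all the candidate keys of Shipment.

{D}⁺: D→AJ adds A, J; AD→G adds G; J→DM adds M → {A, D, G, J, M}.
{J}⁺: J→DM adds D, M; JM→AG adds A, G → {A, D, G, J, M}.

(D); (J)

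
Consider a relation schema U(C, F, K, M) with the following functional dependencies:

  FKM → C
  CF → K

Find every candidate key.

{C, F, M}, {F, K, M}

{C, F, M}⁺: CF→K adds K → {C, F, K, M}. Minimal: {F, M}⁺ = {F, M}; {C, M}⁺ = {C, M}; {C, F}⁺ = {C, F, K} — none reach the full schema.
{F, K, M}⁺: FKM→C adds C → {C, F, K, M}. Minimal: {K, M}⁺ = {K, M}; {F, M}⁺ = {F, M}; {F, K}⁺ = {F, K} — none reach the full schema.
Any other superkey contains one of these as a subset, so there are no further candidate keys.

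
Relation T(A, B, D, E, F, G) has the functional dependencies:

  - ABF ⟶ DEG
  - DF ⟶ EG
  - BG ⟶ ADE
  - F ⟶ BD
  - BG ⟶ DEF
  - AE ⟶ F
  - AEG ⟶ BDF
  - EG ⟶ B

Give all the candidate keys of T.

{F}; {A, E}; {B, G}; {E, G}

{F}⁺: F→BD adds B, D; DF→EG adds E, G; BG→ADE adds A → {A, B, D, E, F, G}.
{A, E}⁺: AE→F adds F; F→BD adds B, D; ABF→DEG adds G → {A, B, D, E, F, G}. Minimal: {E}⁺ = {E}; {A}⁺ = {A} — none reach the full schema.
{B, G}⁺: BG→ADE adds A, D, E; BG→DEF adds F → {A, B, D, E, F, G}. Minimal: {G}⁺ = {G}; {B}⁺ = {B} — none reach the full schema.
{E, G}⁺: EG→B adds B; BG→ADE adds A, D; BG→DEF adds F → {A, B, D, E, F, G}. Minimal: {G}⁺ = {G}; {E}⁺ = {E} — none reach the full schema.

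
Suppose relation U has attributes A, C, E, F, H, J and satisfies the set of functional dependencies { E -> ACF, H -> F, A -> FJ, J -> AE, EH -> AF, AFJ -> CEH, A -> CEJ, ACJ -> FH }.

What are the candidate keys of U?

{A}⁺: A→FJ adds F, J; J→AE adds E; AFJ→CEH adds C, H → {A, C, E, F, H, J}.
{E}⁺: E→ACF adds A, C, F; A→FJ adds J; AFJ→CEH adds H → {A, C, E, F, H, J}.
{J}⁺: J→AE adds A, E; A→CEJ adds C; ACJ→FH adds F, H → {A, C, E, F, H, J}.

{A}, {E}, {J}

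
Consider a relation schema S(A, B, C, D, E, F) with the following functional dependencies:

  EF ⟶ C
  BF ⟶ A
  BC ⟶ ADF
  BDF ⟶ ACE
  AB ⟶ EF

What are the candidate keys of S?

Attribute B never appears on the right-hand side of any dependency, so B must belong to every candidate key.
{B}⁺ = {B}, which is not all of the schema, so we must add further attributes.
{A, B}⁺: AB→EF adds E, F; EF→C adds C; BC→ADF adds D → {A, B, C, D, E, F}. Minimal: {B}⁺ = {B}; {A}⁺ = {A} — none reach the full schema.
{B, C}⁺: BC→ADF adds A, D, F; BDF→ACE adds E → {A, B, C, D, E, F}. Minimal: {C}⁺ = {C}; {B}⁺ = {B} — none reach the full schema.
{B, F}⁺: BF→A adds A; AB→EF adds E; EF→C adds C; BC→ADF adds D → {A, B, C, D, E, F}. Minimal: {F}⁺ = {F}; {B}⁺ = {B} — none reach the full schema.

{A, B}, {B, C}, {B, F}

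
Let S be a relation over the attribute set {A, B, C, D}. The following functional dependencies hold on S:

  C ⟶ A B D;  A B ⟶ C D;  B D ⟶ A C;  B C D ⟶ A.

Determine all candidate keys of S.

{C}, {A, B}, {B, D}

{C}⁺: C→ABD adds A, B, D → {A, B, C, D}.
{A, B}⁺: AB→CD adds C, D → {A, B, C, D}.
{B, D}⁺: BD→AC adds A, C → {A, B, C, D}.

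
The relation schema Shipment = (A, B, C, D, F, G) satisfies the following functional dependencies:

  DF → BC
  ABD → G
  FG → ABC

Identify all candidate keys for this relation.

ADF, DFG

Attributes D, F never appear on any right-hand side, so every candidate key must contain {D, F}.
{D, F}⁺ = {B, C, D, F}, which is not all of the schema, so we must add further attributes.
{A, D, F}⁺: DF→BC adds B, C; ABD→G adds G → {A, B, C, D, F, G}. Minimal: {D, F}⁺ = {B, C, D, F}; {A, F}⁺ = {A, F}; {A, D}⁺ = {A, D} — none reach the full schema.
{D, F, G}⁺: DF→BC adds B, C; FG→ABC adds A → {A, B, C, D, F, G}. Minimal: {F, G}⁺ = {A, B, C, F, G}; {D, G}⁺ = {D, G}; {D, F}⁺ = {B, C, D, F} — none reach the full schema.
Any other superkey contains one of these as a subset, so there are no further candidate keys.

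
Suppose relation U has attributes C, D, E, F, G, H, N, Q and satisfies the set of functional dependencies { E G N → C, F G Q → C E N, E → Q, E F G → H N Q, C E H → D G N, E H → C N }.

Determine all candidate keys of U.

EFG, EFH, FGQ

Attribute F never appears on the right-hand side of any dependency, so F must belong to every candidate key.
{F}⁺ = {F}, which is not all of the schema, so we must add further attributes.
{E, F, G}⁺: E→Q adds Q; EFG→HNQ adds H, N; EH→CN adds C; CEH→DGN adds D → {C, D, E, F, G, H, N, Q}. Minimal: {F, G}⁺ = {F, G}; {E, G}⁺ = {E, G, Q}; {E, F}⁺ = {E, F, Q} — none reach the full schema.
{E, F, H}⁺: E→Q adds Q; EH→CN adds C, N; CEH→DGN adds D, G → {C, D, E, F, G, H, N, Q}. Minimal: {F, H}⁺ = {F, H}; {E, H}⁺ = {C, D, E, G, H, N, Q}; {E, F}⁺ = {E, F, Q} — none reach the full schema.
{F, G, Q}⁺: FGQ→CEN adds C, E, N; EFG→HNQ adds H; CEH→DGN adds D → {C, D, E, F, G, H, N, Q}. Minimal: {G, Q}⁺ = {G, Q}; {F, Q}⁺ = {F, Q}; {F, G}⁺ = {F, G} — none reach the full schema.
Any other superkey contains one of these as a subset, so there are no further candidate keys.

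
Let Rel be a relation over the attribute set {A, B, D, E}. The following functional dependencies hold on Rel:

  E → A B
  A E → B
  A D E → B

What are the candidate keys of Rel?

{D, E}⁺: E→AB adds A, B → {A, B, D, E}. Minimal: {E}⁺ = {A, B, E}; {D}⁺ = {D} — none reach the full schema.

{D, E}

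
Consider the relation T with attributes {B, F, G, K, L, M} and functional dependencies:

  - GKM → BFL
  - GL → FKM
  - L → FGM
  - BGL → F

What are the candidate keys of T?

{L}⁺: L→FGM adds F, G, M; GL→FKM adds K; GKM→BFL adds B → {B, F, G, K, L, M}.
{G, K, M}⁺: GKM→BFL adds B, F, L → {B, F, G, K, L, M}. Minimal: {K, M}⁺ = {K, M}; {G, M}⁺ = {G, M}; {G, K}⁺ = {G, K} — none reach the full schema.
Any other superkey contains one of these as a subset, so there are no further candidate keys.

(L), (G, K, M)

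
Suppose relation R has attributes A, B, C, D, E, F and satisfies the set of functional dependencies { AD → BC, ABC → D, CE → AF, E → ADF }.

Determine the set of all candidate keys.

E

Attribute E never appears on the right-hand side of any dependency, so E must belong to every candidate key.
{E}⁺ = {A, B, C, D, E, F}, which is all of the schema, so {E} is the only candidate key.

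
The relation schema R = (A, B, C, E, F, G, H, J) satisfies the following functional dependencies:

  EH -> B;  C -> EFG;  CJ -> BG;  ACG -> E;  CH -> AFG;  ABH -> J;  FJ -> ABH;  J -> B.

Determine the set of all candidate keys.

{C, H}⁺: C→EFG adds E, F, G; CH→AFG adds A; EH→B adds B; ABH→J adds J → {A, B, C, E, F, G, H, J}. Minimal: {H}⁺ = {H}; {C}⁺ = {C, E, F, G} — none reach the full schema.
{C, J}⁺: C→EFG adds E, F, G; CJ→BG adds B; FJ→ABH adds A, H → {A, B, C, E, F, G, H, J}. Minimal: {J}⁺ = {B, J}; {C}⁺ = {C, E, F, G} — none reach the full schema.
Any other superkey contains one of these as a subset, so there are no further candidate keys.

{C, H}, {C, J}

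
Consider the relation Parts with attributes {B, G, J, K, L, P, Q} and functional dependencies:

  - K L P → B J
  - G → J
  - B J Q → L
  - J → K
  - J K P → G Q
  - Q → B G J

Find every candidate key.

Attribute P never appears on the right-hand side of any dependency, so P must belong to every candidate key.
{P}⁺ = {P}, which is not all of the schema, so we must add further attributes.
{G, P}⁺: G→J adds J; J→K adds K; JKP→GQ adds Q; Q→BGJ adds B; BJQ→L adds L → {B, G, J, K, L, P, Q}. Minimal: {P}⁺ = {P}; {G}⁺ = {G, J, K} — none reach the full schema.
{J, P}⁺: J→K adds K; JKP→GQ adds G, Q; Q→BGJ adds B; BJQ→L adds L → {B, G, J, K, L, P, Q}. Minimal: {P}⁺ = {P}; {J}⁺ = {J, K} — none reach the full schema.
{P, Q}⁺: Q→BGJ adds B, G, J; BJQ→L adds L; J→K adds K → {B, G, J, K, L, P, Q}. Minimal: {Q}⁺ = {B, G, J, K, L, Q}; {P}⁺ = {P} — none reach the full schema.
{K, L, P}⁺: KLP→BJ adds B, J; JKP→GQ adds G, Q → {B, G, J, K, L, P, Q}. Minimal: {L, P}⁺ = {L, P}; {K, P}⁺ = {K, P}; {K, L}⁺ = {K, L} — none reach the full schema.
Any other superkey contains one of these as a subset, so there are no further candidate keys.

GP, JP, PQ, KLP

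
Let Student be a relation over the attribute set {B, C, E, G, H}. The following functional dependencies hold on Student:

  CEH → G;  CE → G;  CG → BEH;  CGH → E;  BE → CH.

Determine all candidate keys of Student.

(B, E); (C, E); (C, G)

{B, E}⁺: BE→CH adds C, H; CEH→G adds G → {B, C, E, G, H}.
{C, E}⁺: CE→G adds G; CG→BEH adds B, H → {B, C, E, G, H}.
{C, G}⁺: CG→BEH adds B, E, H → {B, C, E, G, H}.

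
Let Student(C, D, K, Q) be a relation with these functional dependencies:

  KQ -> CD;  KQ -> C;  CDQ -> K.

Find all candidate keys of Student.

{K, Q}, {C, D, Q}

Attribute Q never appears on the right-hand side of any dependency, so Q must belong to every candidate key.
{Q}⁺ = {Q}, which is not all of the schema, so we must add further attributes.
{K, Q}⁺: KQ→CD adds C, D → {C, D, K, Q}. Minimal: {Q}⁺ = {Q}; {K}⁺ = {K} — none reach the full schema.
{C, D, Q}⁺: CDQ→K adds K → {C, D, K, Q}. Minimal: {D, Q}⁺ = {D, Q}; {C, Q}⁺ = {C, Q}; {C, D}⁺ = {C, D} — none reach the full schema.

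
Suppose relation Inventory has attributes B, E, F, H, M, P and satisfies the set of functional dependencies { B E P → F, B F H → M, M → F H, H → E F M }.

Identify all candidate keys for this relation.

Attributes B, P never appear on any right-hand side, so every candidate key must contain {B, P}.
{B, P}⁺ = {B, P}, which is not all of the schema, so we must add further attributes.
{B, H, P}⁺: H→EFM adds E, F, M → {B, E, F, H, M, P}.
{B, M, P}⁺: M→FH adds F, H; H→EFM adds E → {B, E, F, H, M, P}.

(B, H, P); (B, M, P)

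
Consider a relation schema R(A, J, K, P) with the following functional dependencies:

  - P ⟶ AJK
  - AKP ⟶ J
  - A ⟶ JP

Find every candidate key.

{A}, {P}

{A}⁺: A→JP adds J, P; P→AJK adds K → {A, J, K, P}.
{P}⁺: P→AJK adds A, J, K → {A, J, K, P}.
Any other superkey contains one of these as a subset, so there are no further candidate keys.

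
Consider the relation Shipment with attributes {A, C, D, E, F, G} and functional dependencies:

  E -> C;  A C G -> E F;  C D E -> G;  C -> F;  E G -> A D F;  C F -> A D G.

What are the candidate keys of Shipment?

{C}⁺: C→F adds F; CF→ADG adds A, D, G; ACG→EF adds E → {A, C, D, E, F, G}.
{E}⁺: E→C adds C; C→F adds F; CF→ADG adds A, D, G → {A, C, D, E, F, G}.
Any other superkey contains one of these as a subset, so there are no further candidate keys.

(C), (E)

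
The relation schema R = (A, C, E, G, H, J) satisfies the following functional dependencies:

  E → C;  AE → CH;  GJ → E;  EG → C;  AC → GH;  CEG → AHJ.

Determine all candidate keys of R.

{A, E}⁺: E→C adds C; AE→CH adds H; AC→GH adds G; CEG→AHJ adds J → {A, C, E, G, H, J}. Minimal: {E}⁺ = {C, E}; {A}⁺ = {A} — none reach the full schema.
{E, G}⁺: E→C adds C; CEG→AHJ adds A, H, J → {A, C, E, G, H, J}. Minimal: {G}⁺ = {G}; {E}⁺ = {C, E} — none reach the full schema.
{G, J}⁺: GJ→E adds E; EG→C adds C; CEG→AHJ adds A, H → {A, C, E, G, H, J}. Minimal: {J}⁺ = {J}; {G}⁺ = {G} — none reach the full schema.
{A, C, J}⁺: AC→GH adds G, H; GJ→E adds E → {A, C, E, G, H, J}. Minimal: {C, J}⁺ = {C, J}; {A, J}⁺ = {A, J}; {A, C}⁺ = {A, C, G, H} — none reach the full schema.
Any other superkey contains one of these as a subset, so there are no further candidate keys.

AE, EG, GJ, ACJ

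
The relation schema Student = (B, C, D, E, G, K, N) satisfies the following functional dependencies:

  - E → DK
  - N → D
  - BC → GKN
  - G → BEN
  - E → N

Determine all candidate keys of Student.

Attribute C never appears on the right-hand side of any dependency, so C must belong to every candidate key.
{C}⁺ = {C}, which is not all of the schema, so we must add further attributes.
{B, C}⁺: BC→GKN adds G, K, N; G→BEN adds E; E→DK adds D → {B, C, D, E, G, K, N}. Minimal: {C}⁺ = {C}; {B}⁺ = {B} — none reach the full schema.
{C, G}⁺: G→BEN adds B, E, N; E→DK adds D, K → {B, C, D, E, G, K, N}. Minimal: {G}⁺ = {B, D, E, G, K, N}; {C}⁺ = {C} — none reach the full schema.

BC, CG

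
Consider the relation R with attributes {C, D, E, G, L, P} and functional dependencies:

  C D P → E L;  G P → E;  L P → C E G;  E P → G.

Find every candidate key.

(C, D, P); (D, L, P)

Attributes D, P never appear on any right-hand side, so every candidate key must contain {D, P}.
{D, P}⁺ = {D, P}, which is not all of the schema, so we must add further attributes.
{C, D, P}⁺: CDP→EL adds E, L; LP→CEG adds G → {C, D, E, G, L, P}. Minimal: {D, P}⁺ = {D, P}; {C, P}⁺ = {C, P}; {C, D}⁺ = {C, D} — none reach the full schema.
{D, L, P}⁺: LP→CEG adds C, E, G → {C, D, E, G, L, P}. Minimal: {L, P}⁺ = {C, E, G, L, P}; {D, P}⁺ = {D, P}; {D, L}⁺ = {D, L} — none reach the full schema.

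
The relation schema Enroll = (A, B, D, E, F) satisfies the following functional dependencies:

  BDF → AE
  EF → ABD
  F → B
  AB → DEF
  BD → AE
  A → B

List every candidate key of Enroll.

{A}, {B, D}, {D, F}, {E, F}

{A}⁺: A→B adds B; AB→DEF adds D, E, F → {A, B, D, E, F}.
{B, D}⁺: BD→AE adds A, E; AB→DEF adds F → {A, B, D, E, F}. Minimal: {D}⁺ = {D}; {B}⁺ = {B} — none reach the full schema.
{D, F}⁺: F→B adds B; BD→AE adds A, E → {A, B, D, E, F}. Minimal: {F}⁺ = {B, F}; {D}⁺ = {D} — none reach the full schema.
{E, F}⁺: EF→ABD adds A, B, D → {A, B, D, E, F}. Minimal: {F}⁺ = {B, F}; {E}⁺ = {E} — none reach the full schema.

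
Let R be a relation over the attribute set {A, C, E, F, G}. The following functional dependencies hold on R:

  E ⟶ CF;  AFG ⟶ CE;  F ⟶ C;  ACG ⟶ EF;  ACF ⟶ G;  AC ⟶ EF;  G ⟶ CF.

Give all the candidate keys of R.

{A, C}⁺: AC→EF adds E, F; ACF→G adds G → {A, C, E, F, G}. Minimal: {C}⁺ = {C}; {A}⁺ = {A} — none reach the full schema.
{A, E}⁺: E→CF adds C, F; ACF→G adds G → {A, C, E, F, G}. Minimal: {E}⁺ = {C, E, F}; {A}⁺ = {A} — none reach the full schema.
{A, F}⁺: F→C adds C; ACF→G adds G; AC→EF adds E → {A, C, E, F, G}. Minimal: {F}⁺ = {C, F}; {A}⁺ = {A} — none reach the full schema.
{A, G}⁺: G→CF adds C, F; AFG→CE adds E → {A, C, E, F, G}. Minimal: {G}⁺ = {C, F, G}; {A}⁺ = {A} — none reach the full schema.
Any other superkey contains one of these as a subset, so there are no further candidate keys.

(A, C), (A, E), (A, F), (A, G)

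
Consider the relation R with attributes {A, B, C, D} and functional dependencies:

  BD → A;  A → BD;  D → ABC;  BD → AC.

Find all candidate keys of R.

{A}, {D}

{A}⁺: A→BD adds B, D; D→ABC adds C → {A, B, C, D}.
{D}⁺: D→ABC adds A, B, C → {A, B, C, D}.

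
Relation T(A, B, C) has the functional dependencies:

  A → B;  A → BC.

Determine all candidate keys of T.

Attribute A never appears on the right-hand side of any dependency, so A must belong to every candidate key.
{A}⁺ = {A, B, C}, which is all of the schema, so {A} is the only candidate key.

{A}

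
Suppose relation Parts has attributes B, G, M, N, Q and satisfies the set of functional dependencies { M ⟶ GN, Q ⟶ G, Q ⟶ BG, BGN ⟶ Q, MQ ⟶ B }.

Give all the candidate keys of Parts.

Attribute M never appears on the right-hand side of any dependency, so M must belong to every candidate key.
{M}⁺ = {G, M, N}, which is not all of the schema, so we must add further attributes.
{B, M}⁺: M→GN adds G, N; BGN→Q adds Q → {B, G, M, N, Q}. Minimal: {M}⁺ = {G, M, N}; {B}⁺ = {B} — none reach the full schema.
{M, Q}⁺: M→GN adds G, N; Q→BG adds B → {B, G, M, N, Q}. Minimal: {Q}⁺ = {B, G, Q}; {M}⁺ = {G, M, N} — none reach the full schema.

{B, M}, {M, Q}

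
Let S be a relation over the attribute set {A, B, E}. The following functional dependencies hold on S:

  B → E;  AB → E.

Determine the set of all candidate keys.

AB

Attributes A, B never appear on any right-hand side, so every candidate key must contain {A, B}.
{A, B}⁺ = {A, B, E}, which is all of the schema, so {A, B} is the only candidate key.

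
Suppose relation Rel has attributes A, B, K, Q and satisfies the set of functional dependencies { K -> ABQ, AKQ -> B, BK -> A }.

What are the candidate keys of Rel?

{K}

{K}⁺: K→ABQ adds A, B, Q → {A, B, K, Q}.
No other minimal superkey exists.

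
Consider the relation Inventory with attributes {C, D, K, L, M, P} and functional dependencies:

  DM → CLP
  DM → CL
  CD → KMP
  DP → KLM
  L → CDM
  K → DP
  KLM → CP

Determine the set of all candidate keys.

{K}⁺: K→DP adds D, P; DP→KLM adds L, M; L→CDM adds C → {C, D, K, L, M, P}.
{L}⁺: L→CDM adds C, D, M; DM→CLP adds P; CD→KMP adds K → {C, D, K, L, M, P}.
{C, D}⁺: CD→KMP adds K, M, P; DP→KLM adds L → {C, D, K, L, M, P}.
{D, M}⁺: DM→CLP adds C, L, P; CD→KMP adds K → {C, D, K, L, M, P}.
{D, P}⁺: DP→KLM adds K, L, M; L→CDM adds C → {C, D, K, L, M, P}.
Any other superkey contains one of these as a subset, so there are no further candidate keys.

{K}; {L}; {C, D}; {D, M}; {D, P}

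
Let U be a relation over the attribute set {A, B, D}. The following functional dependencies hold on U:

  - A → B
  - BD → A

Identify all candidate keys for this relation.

{A, D}⁺: A→B adds B → {A, B, D}. Minimal: {D}⁺ = {D}; {A}⁺ = {A, B} — none reach the full schema.
{B, D}⁺: BD→A adds A → {A, B, D}. Minimal: {D}⁺ = {D}; {B}⁺ = {B} — none reach the full schema.
Any other superkey contains one of these as a subset, so there are no further candidate keys.

{A, D}; {B, D}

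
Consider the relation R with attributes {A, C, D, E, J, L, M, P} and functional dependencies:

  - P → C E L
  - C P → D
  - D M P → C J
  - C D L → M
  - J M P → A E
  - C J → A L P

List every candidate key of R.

{P}⁺: P→CEL adds C, E, L; CP→D adds D; CDL→M adds M; DMP→CJ adds J; JMP→AE adds A → {A, C, D, E, J, L, M, P}.
{C, J}⁺: CJ→ALP adds A, L, P; P→CEL adds E; CP→D adds D; CDL→M adds M → {A, C, D, E, J, L, M, P}. Minimal: {J}⁺ = {J}; {C}⁺ = {C} — none reach the full schema.

{P}, {C, J}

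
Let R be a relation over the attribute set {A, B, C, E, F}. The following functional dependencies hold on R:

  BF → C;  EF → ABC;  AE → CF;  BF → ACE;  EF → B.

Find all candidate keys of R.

{A, E}⁺: AE→CF adds C, F; EF→B adds B → {A, B, C, E, F}. Minimal: {E}⁺ = {E}; {A}⁺ = {A} — none reach the full schema.
{B, F}⁺: BF→C adds C; BF→ACE adds A, E → {A, B, C, E, F}. Minimal: {F}⁺ = {F}; {B}⁺ = {B} — none reach the full schema.
{E, F}⁺: EF→ABC adds A, B, C → {A, B, C, E, F}. Minimal: {F}⁺ = {F}; {E}⁺ = {E} — none reach the full schema.

(A, E); (B, F); (E, F)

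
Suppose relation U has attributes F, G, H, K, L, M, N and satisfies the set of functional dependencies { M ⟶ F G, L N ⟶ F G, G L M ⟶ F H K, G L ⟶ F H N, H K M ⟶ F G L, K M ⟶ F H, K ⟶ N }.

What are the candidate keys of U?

Attribute M never appears on the right-hand side of any dependency, so M must belong to every candidate key.
{M}⁺ = {F, G, M}, which is not all of the schema, so we must add further attributes.
{K, M}⁺: M→FG adds F, G; KM→FH adds H; K→N adds N; HKM→FGL adds L → {F, G, H, K, L, M, N}. Minimal: {M}⁺ = {F, G, M}; {K}⁺ = {K, N} — none reach the full schema.
{L, M}⁺: M→FG adds F, G; GLM→FHK adds H, K; GL→FHN adds N → {F, G, H, K, L, M, N}. Minimal: {M}⁺ = {F, G, M}; {L}⁺ = {L} — none reach the full schema.
Any other superkey contains one of these as a subset, so there are no further candidate keys.

{K, M}, {L, M}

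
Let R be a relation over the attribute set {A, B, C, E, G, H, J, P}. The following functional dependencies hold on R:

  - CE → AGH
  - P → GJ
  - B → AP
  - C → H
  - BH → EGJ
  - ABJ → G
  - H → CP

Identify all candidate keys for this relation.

Attribute B never appears on the right-hand side of any dependency, so B must belong to every candidate key.
{B}⁺ = {A, B, G, J, P}, which is not all of the schema, so we must add further attributes.
{B, C}⁺: B→AP adds A, P; C→H adds H; BH→EGJ adds E, G, J → {A, B, C, E, G, H, J, P}. Minimal: {C}⁺ = {C, G, H, J, P}; {B}⁺ = {A, B, G, J, P} — none reach the full schema.
{B, H}⁺: B→AP adds A, P; BH→EGJ adds E, G, J; H→CP adds C → {A, B, C, E, G, H, J, P}. Minimal: {H}⁺ = {C, G, H, J, P}; {B}⁺ = {A, B, G, J, P} — none reach the full schema.

{B, C}, {B, H}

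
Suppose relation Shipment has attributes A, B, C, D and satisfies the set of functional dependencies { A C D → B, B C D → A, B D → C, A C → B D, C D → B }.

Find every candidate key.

AC, BD, CD

{A, C}⁺: AC→BD adds B, D → {A, B, C, D}. Minimal: {C}⁺ = {C}; {A}⁺ = {A} — none reach the full schema.
{B, D}⁺: BD→C adds C; BCD→A adds A → {A, B, C, D}. Minimal: {D}⁺ = {D}; {B}⁺ = {B} — none reach the full schema.
{C, D}⁺: CD→B adds B; BCD→A adds A → {A, B, C, D}. Minimal: {D}⁺ = {D}; {C}⁺ = {C} — none reach the full schema.
Any other superkey contains one of these as a subset, so there are no further candidate keys.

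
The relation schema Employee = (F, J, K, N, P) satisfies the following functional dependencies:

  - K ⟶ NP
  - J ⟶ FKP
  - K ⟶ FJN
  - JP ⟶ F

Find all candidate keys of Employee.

{J}; {K}

{J}⁺: J→FKP adds F, K, P; K→FJN adds N → {F, J, K, N, P}.
{K}⁺: K→NP adds N, P; K→FJN adds F, J → {F, J, K, N, P}.
Any other superkey contains one of these as a subset, so there are no further candidate keys.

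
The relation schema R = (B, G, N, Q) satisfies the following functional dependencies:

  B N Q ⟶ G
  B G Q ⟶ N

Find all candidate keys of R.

{B, G, Q}⁺: BGQ→N adds N → {B, G, N, Q}.
{B, N, Q}⁺: BNQ→G adds G → {B, G, N, Q}.
Any other superkey contains one of these as a subset, so there are no further candidate keys.

(B, G, Q), (B, N, Q)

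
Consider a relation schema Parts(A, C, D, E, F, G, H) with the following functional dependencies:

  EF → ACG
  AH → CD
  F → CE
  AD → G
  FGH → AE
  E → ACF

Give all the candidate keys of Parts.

(E, H), (F, H)

Attribute H never appears on the right-hand side of any dependency, so H must belong to every candidate key.
{H}⁺ = {H}, which is not all of the schema, so we must add further attributes.
{E, H}⁺: E→ACF adds A, C, F; EF→ACG adds G; AH→CD adds D → {A, C, D, E, F, G, H}.
{F, H}⁺: F→CE adds C, E; E→ACF adds A; EF→ACG adds G; AH→CD adds D → {A, C, D, E, F, G, H}.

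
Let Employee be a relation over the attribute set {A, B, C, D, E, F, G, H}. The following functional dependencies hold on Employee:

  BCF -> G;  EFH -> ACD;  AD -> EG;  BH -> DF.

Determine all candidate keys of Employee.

Attributes B, H never appear on any right-hand side, so every candidate key must contain {B, H}.
{B, H}⁺ = {B, D, F, H}, which is not all of the schema, so we must add further attributes.
{A, B, H}⁺: BH→DF adds D, F; AD→EG adds E, G; EFH→ACD adds C → {A, B, C, D, E, F, G, H}. Minimal: {B, H}⁺ = {B, D, F, H}; {A, H}⁺ = {A, H}; {A, B}⁺ = {A, B} — none reach the full schema.
{B, E, H}⁺: BH→DF adds D, F; EFH→ACD adds A, C; AD→EG adds G → {A, B, C, D, E, F, G, H}. Minimal: {E, H}⁺ = {E, H}; {B, H}⁺ = {B, D, F, H}; {B, E}⁺ = {B, E} — none reach the full schema.

{A, B, H}, {B, E, H}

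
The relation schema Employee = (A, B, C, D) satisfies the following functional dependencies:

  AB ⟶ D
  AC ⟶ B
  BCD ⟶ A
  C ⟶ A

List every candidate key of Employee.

Attribute C never appears on the right-hand side of any dependency, so C must belong to every candidate key.
{C}⁺ = {A, B, C, D}, which is all of the schema, so {C} is the only candidate key.

{C}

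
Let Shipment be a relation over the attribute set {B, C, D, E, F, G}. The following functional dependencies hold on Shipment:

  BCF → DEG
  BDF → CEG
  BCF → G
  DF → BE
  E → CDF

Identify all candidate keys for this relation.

{E}⁺: E→CDF adds C, D, F; DF→BE adds B; BCF→DEG adds G → {B, C, D, E, F, G}.
{D, F}⁺: DF→BE adds B, E; E→CDF adds C; BCF→DEG adds G → {B, C, D, E, F, G}. Minimal: {F}⁺ = {F}; {D}⁺ = {D} — none reach the full schema.
{B, C, F}⁺: BCF→DEG adds D, E, G → {B, C, D, E, F, G}. Minimal: {C, F}⁺ = {C, F}; {B, F}⁺ = {B, F}; {B, C}⁺ = {B, C} — none reach the full schema.

E; DF; BCF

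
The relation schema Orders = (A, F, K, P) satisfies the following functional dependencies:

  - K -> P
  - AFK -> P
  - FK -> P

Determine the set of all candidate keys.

AFK

Attributes A, F, K never appear on any right-hand side, so every candidate key must contain {A, F, K}.
{A, F, K}⁺ = {A, F, K, P}, which is all of the schema, so {A, F, K} is the only candidate key.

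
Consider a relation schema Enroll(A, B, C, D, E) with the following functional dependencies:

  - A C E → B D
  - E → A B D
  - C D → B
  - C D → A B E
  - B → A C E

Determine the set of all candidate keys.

{B}⁺: B→ACE adds A, C, E; ACE→BD adds D → {A, B, C, D, E}.
{E}⁺: E→ABD adds A, B, D; B→ACE adds C → {A, B, C, D, E}.
{C, D}⁺: CD→B adds B; CD→ABE adds A, E → {A, B, C, D, E}. Minimal: {D}⁺ = {D}; {C}⁺ = {C} — none reach the full schema.
Any other superkey contains one of these as a subset, so there are no further candidate keys.

(B), (E), (C, D)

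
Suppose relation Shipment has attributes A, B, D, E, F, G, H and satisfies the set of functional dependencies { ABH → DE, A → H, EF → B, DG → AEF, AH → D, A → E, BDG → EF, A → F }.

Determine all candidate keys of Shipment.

Attribute G never appears on the right-hand side of any dependency, so G must belong to every candidate key.
{G}⁺ = {G}, which is not all of the schema, so we must add further attributes.
{A, G}⁺: A→H adds H; AH→D adds D; A→E adds E; A→F adds F; EF→B adds B → {A, B, D, E, F, G, H}. Minimal: {G}⁺ = {G}; {A}⁺ = {A, B, D, E, F, H} — none reach the full schema.
{D, G}⁺: DG→AEF adds A, E, F; A→H adds H; EF→B adds B → {A, B, D, E, F, G, H}. Minimal: {G}⁺ = {G}; {D}⁺ = {D} — none reach the full schema.

{A, G}, {D, G}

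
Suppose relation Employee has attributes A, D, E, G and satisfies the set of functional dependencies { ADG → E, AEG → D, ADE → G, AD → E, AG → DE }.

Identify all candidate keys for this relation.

{A, D}; {A, G}

Attribute A never appears on the right-hand side of any dependency, so A must belong to every candidate key.
{A}⁺ = {A}, which is not all of the schema, so we must add further attributes.
{A, D}⁺: AD→E adds E; ADE→G adds G → {A, D, E, G}. Minimal: {D}⁺ = {D}; {A}⁺ = {A} — none reach the full schema.
{A, G}⁺: AG→DE adds D, E → {A, D, E, G}. Minimal: {G}⁺ = {G}; {A}⁺ = {A} — none reach the full schema.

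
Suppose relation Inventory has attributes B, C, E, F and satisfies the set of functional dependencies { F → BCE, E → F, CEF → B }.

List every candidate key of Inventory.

{E}⁺: E→F adds F; F→BCE adds B, C → {B, C, E, F}.
{F}⁺: F→BCE adds B, C, E → {B, C, E, F}.
Any other superkey contains one of these as a subset, so there are no further candidate keys.

{E}, {F}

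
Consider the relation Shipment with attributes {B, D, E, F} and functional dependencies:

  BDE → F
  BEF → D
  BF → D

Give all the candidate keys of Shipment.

(B, D, E); (B, E, F)

Attributes B, E never appear on any right-hand side, so every candidate key must contain {B, E}.
{B, E}⁺ = {B, E}, which is not all of the schema, so we must add further attributes.
{B, D, E}⁺: BDE→F adds F → {B, D, E, F}.
{B, E, F}⁺: BEF→D adds D → {B, D, E, F}.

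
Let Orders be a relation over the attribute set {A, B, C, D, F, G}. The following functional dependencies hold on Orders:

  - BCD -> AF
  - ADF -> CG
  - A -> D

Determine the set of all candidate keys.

Attribute B never appears on the right-hand side of any dependency, so B must belong to every candidate key.
{B}⁺ = {B}, which is not all of the schema, so we must add further attributes.
{A, B, C}⁺: A→D adds D; BCD→AF adds F; ADF→CG adds G → {A, B, C, D, F, G}.
{A, B, F}⁺: A→D adds D; ADF→CG adds C, G → {A, B, C, D, F, G}.
{B, C, D}⁺: BCD→AF adds A, F; ADF→CG adds G → {A, B, C, D, F, G}.

ABC, ABF, BCD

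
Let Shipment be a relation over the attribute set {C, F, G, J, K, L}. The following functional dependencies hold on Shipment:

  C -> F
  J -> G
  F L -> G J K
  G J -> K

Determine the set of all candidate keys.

Attributes C, L never appear on any right-hand side, so every candidate key must contain {C, L}.
{C, L}⁺ = {C, F, G, J, K, L}, which is all of the schema, so {C, L} is the only candidate key.

(C, L)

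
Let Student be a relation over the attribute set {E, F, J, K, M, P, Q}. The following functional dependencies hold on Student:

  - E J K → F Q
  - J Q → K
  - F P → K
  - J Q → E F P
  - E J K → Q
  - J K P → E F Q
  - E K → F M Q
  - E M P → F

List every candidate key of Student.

JQ, EJK, FJP, JKP, EJMP

Attribute J never appears on the right-hand side of any dependency, so J must belong to every candidate key.
{J}⁺ = {J}, which is not all of the schema, so we must add further attributes.
{J, Q}⁺: JQ→K adds K; JQ→EFP adds E, F, P; EK→FMQ adds M → {E, F, J, K, M, P, Q}. Minimal: {Q}⁺ = {Q}; {J}⁺ = {J} — none reach the full schema.
{E, J, K}⁺: EJK→FQ adds F, Q; JQ→EFP adds P; EK→FMQ adds M → {E, F, J, K, M, P, Q}. Minimal: {J, K}⁺ = {J, K}; {E, K}⁺ = {E, F, K, M, Q}; {E, J}⁺ = {E, J} — none reach the full schema.
{F, J, P}⁺: FP→K adds K; JKP→EFQ adds E, Q; EK→FMQ adds M → {E, F, J, K, M, P, Q}. Minimal: {J, P}⁺ = {J, P}; {F, P}⁺ = {F, K, P}; {F, J}⁺ = {F, J} — none reach the full schema.
{J, K, P}⁺: JKP→EFQ adds E, F, Q; EK→FMQ adds M → {E, F, J, K, M, P, Q}. Minimal: {K, P}⁺ = {K, P}; {J, P}⁺ = {J, P}; {J, K}⁺ = {J, K} — none reach the full schema.
{E, J, M, P}⁺: EMP→F adds F; FP→K adds K; EJK→Q adds Q → {E, F, J, K, M, P, Q}. Minimal: {J, M, P}⁺ = {J, M, P}; {E, M, P}⁺ = {E, F, K, M, P, Q}; {E, J, P}⁺ = {E, J, P}; … — none reach the full schema.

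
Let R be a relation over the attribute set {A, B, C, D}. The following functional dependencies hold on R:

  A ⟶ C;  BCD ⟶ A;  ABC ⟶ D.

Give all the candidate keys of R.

{A, B}⁺: A→C adds C; ABC→D adds D → {A, B, C, D}.
{B, C, D}⁺: BCD→A adds A → {A, B, C, D}.

(A, B), (B, C, D)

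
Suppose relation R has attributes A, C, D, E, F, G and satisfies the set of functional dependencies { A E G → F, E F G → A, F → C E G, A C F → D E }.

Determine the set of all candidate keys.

{F}; {A, E, G}

{F}⁺: F→CEG adds C, E, G; EFG→A adds A; ACF→DE adds D → {A, C, D, E, F, G}.
{A, E, G}⁺: AEG→F adds F; F→CEG adds C; ACF→DE adds D → {A, C, D, E, F, G}. Minimal: {E, G}⁺ = {E, G}; {A, G}⁺ = {A, G}; {A, E}⁺ = {A, E} — none reach the full schema.
Any other superkey contains one of these as a subset, so there are no further candidate keys.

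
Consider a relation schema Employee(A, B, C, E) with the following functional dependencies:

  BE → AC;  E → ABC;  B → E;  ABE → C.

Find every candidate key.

{B}⁺: B→E adds E; BE→AC adds A, C → {A, B, C, E}.
{E}⁺: E→ABC adds A, B, C → {A, B, C, E}.

{B}, {E}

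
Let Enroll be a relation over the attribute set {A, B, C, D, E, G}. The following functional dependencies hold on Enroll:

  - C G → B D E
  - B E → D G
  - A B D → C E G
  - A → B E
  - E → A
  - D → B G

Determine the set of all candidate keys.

{A}⁺: A→BE adds B, E; BE→DG adds D, G; ABD→CEG adds C → {A, B, C, D, E, G}.
{E}⁺: E→A adds A; A→BE adds B; BE→DG adds D, G; ABD→CEG adds C → {A, B, C, D, E, G}.
{C, D}⁺: D→BG adds B, G; CG→BDE adds E; E→A adds A → {A, B, C, D, E, G}.
{C, G}⁺: CG→BDE adds B, D, E; E→A adds A → {A, B, C, D, E, G}.
Any other superkey contains one of these as a subset, so there are no further candidate keys.

A, E, CD, CG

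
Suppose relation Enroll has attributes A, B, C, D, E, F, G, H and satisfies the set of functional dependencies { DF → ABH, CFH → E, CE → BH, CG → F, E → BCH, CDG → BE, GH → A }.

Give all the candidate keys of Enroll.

{C, D, G}⁺: CG→F adds F; CDG→BE adds B, E; DF→ABH adds A, H → {A, B, C, D, E, F, G, H}. Minimal: {D, G}⁺ = {D, G}; {C, G}⁺ = {C, F, G}; {C, D}⁺ = {C, D} — none reach the full schema.
{D, E, G}⁺: E→BCH adds B, C, H; GH→A adds A; CG→F adds F → {A, B, C, D, E, F, G, H}. Minimal: {E, G}⁺ = {A, B, C, E, F, G, H}; {D, G}⁺ = {D, G}; {D, E}⁺ = {B, C, D, E, H} — none reach the full schema.

{C, D, G}, {D, E, G}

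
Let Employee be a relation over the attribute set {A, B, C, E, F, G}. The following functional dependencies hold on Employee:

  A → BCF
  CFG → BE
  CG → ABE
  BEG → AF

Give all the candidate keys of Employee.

{A, G}, {C, G}, {B, E, G}

{A, G}⁺: A→BCF adds B, C, F; CFG→BE adds E → {A, B, C, E, F, G}.
{C, G}⁺: CG→ABE adds A, B, E; BEG→AF adds F → {A, B, C, E, F, G}.
{B, E, G}⁺: BEG→AF adds A, F; A→BCF adds C → {A, B, C, E, F, G}.
Any other superkey contains one of these as a subset, so there are no further candidate keys.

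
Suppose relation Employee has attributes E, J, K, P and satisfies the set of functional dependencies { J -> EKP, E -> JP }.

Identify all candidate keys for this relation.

E, J

{E}⁺: E→JP adds J, P; J→EKP adds K → {E, J, K, P}.
{J}⁺: J→EKP adds E, K, P → {E, J, K, P}.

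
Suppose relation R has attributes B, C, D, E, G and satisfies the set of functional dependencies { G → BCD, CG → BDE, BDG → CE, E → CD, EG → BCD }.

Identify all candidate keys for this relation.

{G}

Attribute G never appears on the right-hand side of any dependency, so G must belong to every candidate key.
{G}⁺ = {B, C, D, E, G}, which is all of the schema, so {G} is the only candidate key.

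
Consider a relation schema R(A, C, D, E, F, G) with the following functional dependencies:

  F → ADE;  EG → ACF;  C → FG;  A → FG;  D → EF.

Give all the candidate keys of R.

{A}⁺: A→FG adds F, G; F→ADE adds D, E; EG→ACF adds C → {A, C, D, E, F, G}.
{C}⁺: C→FG adds F, G; F→ADE adds A, D, E → {A, C, D, E, F, G}.
{D}⁺: D→EF adds E, F; F→ADE adds A; A→FG adds G; EG→ACF adds C → {A, C, D, E, F, G}.
{F}⁺: F→ADE adds A, D, E; A→FG adds G; EG→ACF adds C → {A, C, D, E, F, G}.
{E, G}⁺: EG→ACF adds A, C, F; F→ADE adds D → {A, C, D, E, F, G}. Minimal: {G}⁺ = {G}; {E}⁺ = {E} — none reach the full schema.

A, C, D, F, EG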